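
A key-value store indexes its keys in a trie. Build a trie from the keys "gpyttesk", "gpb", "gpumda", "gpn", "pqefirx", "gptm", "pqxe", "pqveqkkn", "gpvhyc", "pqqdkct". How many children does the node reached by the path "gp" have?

6

The children of the "gp" node are the distinct next characters among strings starting with "gp".
Characters that immediately follow "gp" among the stored strings: {b, n, t, u, v, y}.
That node has 6 child edges.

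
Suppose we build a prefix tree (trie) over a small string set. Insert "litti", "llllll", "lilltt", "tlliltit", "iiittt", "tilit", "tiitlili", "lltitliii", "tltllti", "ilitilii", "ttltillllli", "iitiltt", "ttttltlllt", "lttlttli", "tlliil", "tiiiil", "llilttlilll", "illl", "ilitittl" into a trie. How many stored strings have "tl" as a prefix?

3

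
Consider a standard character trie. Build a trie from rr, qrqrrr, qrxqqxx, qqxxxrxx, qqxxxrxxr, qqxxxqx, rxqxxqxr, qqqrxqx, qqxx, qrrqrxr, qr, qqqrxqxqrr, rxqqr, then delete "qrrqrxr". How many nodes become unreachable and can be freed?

5

Walk "qrrqrxr" from the leaf back toward the root, removing each node that no remaining word uses.
The suffix "rqrxr" (5 nodes) is used only by "qrrqrxr"; the node for "qr" still has the child "q", so pruning stops there.
Nodes removed: 5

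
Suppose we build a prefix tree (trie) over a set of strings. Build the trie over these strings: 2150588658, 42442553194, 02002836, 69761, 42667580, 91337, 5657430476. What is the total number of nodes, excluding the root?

Insert word by word; a character creates a node only if that edge doesn't already exist:
  "2150588658" → 10 new (2, 1, 5, 0, 5, 8, 8, 6, 5, 8)
  "42442553194" → 11 new (4, 2, 4, 4, 2, 5, 5, 3, 1, 9, 4)
  "02002836" → 8 new (0, 2, 0, 0, 2, 8, 3, 6)
  "69761" → 5 new (6, 9, 7, 6, 1)
  "42667580" → prefix "42" already present; 6 new (6, 6, 7, 5, 8, 0)
  "91337" → 5 new (9, 1, 3, 3, 7)
  "5657430476" → 10 new (5, 6, 5, 7, 4, 3, 0, 4, 7, 6)
Total nodes = 10 + 11 + 8 + 5 + 6 + 5 + 10 = 55

55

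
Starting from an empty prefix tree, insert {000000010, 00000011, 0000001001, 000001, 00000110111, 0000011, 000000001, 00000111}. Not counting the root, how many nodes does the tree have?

Count nodes per top-level branch (shared prefixes stored once):
  '0'-branch (000000001, 000000010, 0000001001, 00000011, 000001, 0000011, 00000110111, 00000111): 23 nodes
Sum: 23

23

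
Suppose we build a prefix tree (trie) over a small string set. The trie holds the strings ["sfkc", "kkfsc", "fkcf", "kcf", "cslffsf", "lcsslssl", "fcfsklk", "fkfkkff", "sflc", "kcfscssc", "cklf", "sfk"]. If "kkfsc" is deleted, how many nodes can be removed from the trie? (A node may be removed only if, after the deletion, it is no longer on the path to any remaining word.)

After clearing the end-marker at "kkfsc", prune upward until reaching a node still needed by another word.
The suffix "kfsc" (4 nodes) is used only by "kkfsc"; the node for "k" still has the child "c", so pruning stops there.
Nodes removed: 4

4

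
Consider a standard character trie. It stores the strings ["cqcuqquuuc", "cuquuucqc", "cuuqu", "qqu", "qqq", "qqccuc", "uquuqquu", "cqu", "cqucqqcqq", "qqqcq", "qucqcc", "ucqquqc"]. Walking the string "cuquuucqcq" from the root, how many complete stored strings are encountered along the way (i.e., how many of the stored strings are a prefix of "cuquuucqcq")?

1

Walk "cuquuucqcq" from the root; an end-of-word marker is hit whenever a stored word is a prefix of "cuquuucqcq".
Prefixes of the query that are stored words: "cuquuucqc"
Count: 1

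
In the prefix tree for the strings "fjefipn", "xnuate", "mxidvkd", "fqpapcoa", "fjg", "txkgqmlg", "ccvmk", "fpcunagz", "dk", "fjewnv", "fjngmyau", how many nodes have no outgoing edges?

11

Leaves are exactly the stored words that no other stored word extends.
Those words: "ccvmk", "dk", "fjefipn", "fjewnv", "fjg", "fjngmyau", "fpcunagz", "fqpapcoa", "mxidvkd", "txkgqmlg", "xnuate"
Leaf count: 11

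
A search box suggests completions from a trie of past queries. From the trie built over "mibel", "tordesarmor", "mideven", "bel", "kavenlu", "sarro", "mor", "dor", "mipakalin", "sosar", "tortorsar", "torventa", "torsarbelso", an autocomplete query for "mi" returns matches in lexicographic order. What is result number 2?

mideven

DFS of the "mi" subtree visits, in order: "mibel", "mideven", "mipakalin"
The 2nd is mideven.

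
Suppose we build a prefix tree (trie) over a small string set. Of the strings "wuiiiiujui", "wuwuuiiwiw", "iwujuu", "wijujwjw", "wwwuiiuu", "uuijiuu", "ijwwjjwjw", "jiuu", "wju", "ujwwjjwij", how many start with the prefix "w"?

Traverse to the node for "w", then collect every word in that subtree.
Words under "w": wijujwjw, wju, wuiiiiujui, wuwuuiiwiw, wwwuiiuu
Count: 5

5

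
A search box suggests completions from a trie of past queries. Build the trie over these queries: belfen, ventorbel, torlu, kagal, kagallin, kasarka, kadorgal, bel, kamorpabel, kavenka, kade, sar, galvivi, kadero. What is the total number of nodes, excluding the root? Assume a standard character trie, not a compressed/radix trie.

For each word, the new-node count is its length minus the longest prefix already in the trie:
  "belfen" → 6 new (b, e, l, f, e, n)
  "ventorbel" → 9 new (v, e, n, t, o, r, b, e, l)
  "torlu" → 5 new (t, o, r, l, u)
  "kagal" → 5 new (k, a, g, a, l)
  "kagallin" → prefix "kagal" already present; 3 new (l, i, n)
  "kasarka" → prefix "ka" already present; 5 new (s, a, r, k, a)
  "kadorgal" → prefix "ka" already present; 6 new (d, o, r, g, a, l)
  "bel" → prefix "bel" already present; 0 new (none)
  "kamorpabel" → prefix "ka" already present; 8 new (m, o, r, p, a, b, e, l)
  "kavenka" → prefix "ka" already present; 5 new (v, e, n, k, a)
  "kade" → prefix "kad" already present; 1 new (e)
  "sar" → 3 new (s, a, r)
  "galvivi" → 7 new (g, a, l, v, i, v, i)
  "kadero" → prefix "kade" already present; 2 new (r, o)
Total nodes = 6 + 9 + 5 + 5 + 3 + 5 + 6 + 0 + 8 + 5 + 1 + 3 + 7 + 2 = 65

65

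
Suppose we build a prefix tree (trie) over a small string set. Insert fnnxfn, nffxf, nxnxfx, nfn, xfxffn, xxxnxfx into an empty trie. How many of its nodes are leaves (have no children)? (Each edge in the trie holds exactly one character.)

Leaves are exactly the stored words that no other stored word extends.
Those words: "fnnxfn", "nffxf", "nfn", "nxnxfx", "xfxffn", "xxxnxfx"
Leaf count: 6

6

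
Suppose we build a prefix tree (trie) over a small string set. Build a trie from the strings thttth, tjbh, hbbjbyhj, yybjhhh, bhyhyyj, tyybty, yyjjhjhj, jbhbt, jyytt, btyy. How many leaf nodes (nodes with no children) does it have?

Leaves are exactly the stored words that no other stored word extends.
Those words: "bhyhyyj", "btyy", "hbbjbyhj", "jbhbt", "jyytt", "thttth", "tjbh", "tyybty", "yybjhhh", "yyjjhjhj"
Leaf count: 10

10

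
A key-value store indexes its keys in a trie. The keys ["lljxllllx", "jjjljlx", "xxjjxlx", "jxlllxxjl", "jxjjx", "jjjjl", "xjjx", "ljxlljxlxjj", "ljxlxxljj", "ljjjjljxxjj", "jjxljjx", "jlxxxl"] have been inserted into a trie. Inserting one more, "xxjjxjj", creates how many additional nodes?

2

Walking "xxjjxjj" from the root, the first 5 characters ("xxjjx") follow existing edges; "j" is the first miss.
Each of the 2 remaining characters creates one node.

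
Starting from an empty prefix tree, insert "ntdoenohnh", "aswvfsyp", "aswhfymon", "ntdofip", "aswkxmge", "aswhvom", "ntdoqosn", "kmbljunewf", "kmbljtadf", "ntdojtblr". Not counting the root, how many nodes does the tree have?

58

Count nodes per top-level branch (shared prefixes stored once):
  'a'-branch (aswhfymon, aswhvom, aswkxmge, aswvfsyp): 22 nodes
  'k'-branch (kmbljtadf, kmbljunewf): 14 nodes
  'n'-branch (ntdoenohnh, ntdofip, ntdojtblr, ntdoqosn): 22 nodes
Sum: 58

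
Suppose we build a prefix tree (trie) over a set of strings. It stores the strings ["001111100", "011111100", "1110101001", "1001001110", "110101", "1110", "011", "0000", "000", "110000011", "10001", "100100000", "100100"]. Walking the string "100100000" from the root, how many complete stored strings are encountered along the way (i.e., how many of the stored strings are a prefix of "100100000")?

2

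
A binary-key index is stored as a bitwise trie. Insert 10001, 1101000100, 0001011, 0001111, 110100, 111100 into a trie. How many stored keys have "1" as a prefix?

Filter for entries beginning with "1":
Words under "1": 10001, 110100, 1101000100, 111100
Count: 4

4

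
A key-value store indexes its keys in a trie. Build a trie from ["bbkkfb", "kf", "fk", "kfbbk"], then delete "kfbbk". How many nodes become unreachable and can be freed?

After clearing the end-marker at "kfbbk", prune upward until reaching a node still needed by another word.
The suffix "bbk" (3 nodes) is used only by "kfbbk"; "kf" is itself a stored word, so pruning stops there.
Nodes removed: 3

3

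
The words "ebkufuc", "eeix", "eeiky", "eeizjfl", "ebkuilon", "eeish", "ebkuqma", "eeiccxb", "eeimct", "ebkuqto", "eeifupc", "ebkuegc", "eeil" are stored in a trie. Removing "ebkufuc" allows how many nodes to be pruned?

3

A node on "ebkufuc"'s path can go only if nothing else ends at it or branches off below it.
The suffix "fuc" (3 nodes) is used only by "ebkufuc"; the node for "ebku" still has the child "i", so pruning stops there.
Nodes removed: 3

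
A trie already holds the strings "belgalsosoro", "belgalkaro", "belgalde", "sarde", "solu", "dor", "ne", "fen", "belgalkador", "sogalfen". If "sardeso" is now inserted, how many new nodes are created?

2

"sarde" is already a path in the trie; the remaining "so" must be added.
New nodes needed: |"sardeso"| − 5 = 7 − 5 = 2.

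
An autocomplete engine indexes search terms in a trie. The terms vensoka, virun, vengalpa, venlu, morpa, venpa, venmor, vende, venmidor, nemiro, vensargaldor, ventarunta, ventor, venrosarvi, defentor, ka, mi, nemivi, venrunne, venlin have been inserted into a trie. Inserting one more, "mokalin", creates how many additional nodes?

5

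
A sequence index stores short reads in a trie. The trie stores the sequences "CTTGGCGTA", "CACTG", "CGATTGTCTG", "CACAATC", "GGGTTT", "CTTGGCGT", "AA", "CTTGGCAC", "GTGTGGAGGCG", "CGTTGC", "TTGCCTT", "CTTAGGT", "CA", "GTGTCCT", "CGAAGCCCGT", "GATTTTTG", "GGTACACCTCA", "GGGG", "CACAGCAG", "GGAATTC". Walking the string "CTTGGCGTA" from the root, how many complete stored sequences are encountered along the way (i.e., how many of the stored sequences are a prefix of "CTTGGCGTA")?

Check each prefix of "CTTGGCGTA" against the stored set — each match is an end-marker on the path.
Prefixes of the query that are stored words: "CTTGGCGT", "CTTGGCGTA"
Count: 2

2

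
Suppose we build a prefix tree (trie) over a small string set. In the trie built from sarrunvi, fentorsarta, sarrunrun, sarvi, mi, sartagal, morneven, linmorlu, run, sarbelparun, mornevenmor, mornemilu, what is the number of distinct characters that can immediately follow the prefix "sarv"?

1

Follow the path "sarv" to its node, then look at its outgoing edges.
Characters that immediately follow "sarv" among the stored strings: {i}.
That node has 1 child edge.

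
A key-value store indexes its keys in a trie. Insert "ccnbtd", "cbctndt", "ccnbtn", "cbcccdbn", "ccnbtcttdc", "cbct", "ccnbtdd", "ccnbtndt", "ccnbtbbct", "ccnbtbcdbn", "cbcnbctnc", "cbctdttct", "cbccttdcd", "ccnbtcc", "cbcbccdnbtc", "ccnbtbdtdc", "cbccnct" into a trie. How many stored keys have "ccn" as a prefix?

9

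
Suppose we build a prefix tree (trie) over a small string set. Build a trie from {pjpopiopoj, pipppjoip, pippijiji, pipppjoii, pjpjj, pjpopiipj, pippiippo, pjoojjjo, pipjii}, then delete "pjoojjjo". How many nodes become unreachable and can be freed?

6

A node on "pjoojjjo"'s path can go only if nothing else ends at it or branches off below it.
The suffix "oojjjo" (6 nodes) is used only by "pjoojjjo"; the node for "pj" still has the child "p", so pruning stops there.
Nodes removed: 6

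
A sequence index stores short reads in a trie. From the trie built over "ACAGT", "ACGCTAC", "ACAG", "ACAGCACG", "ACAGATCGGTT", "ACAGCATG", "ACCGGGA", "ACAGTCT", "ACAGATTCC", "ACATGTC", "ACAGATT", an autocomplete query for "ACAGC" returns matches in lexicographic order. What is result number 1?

ACAGCACG

DFS of the "ACAGC" subtree visits, in order: "ACAGCACG", "ACAGCATG"
Position 1: ACAGCACG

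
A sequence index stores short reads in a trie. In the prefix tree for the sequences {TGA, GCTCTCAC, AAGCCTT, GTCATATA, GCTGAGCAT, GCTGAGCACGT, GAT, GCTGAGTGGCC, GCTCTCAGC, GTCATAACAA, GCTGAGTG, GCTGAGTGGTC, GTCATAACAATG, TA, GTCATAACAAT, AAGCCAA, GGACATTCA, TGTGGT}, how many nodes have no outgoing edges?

Leaves are exactly the stored words that no other stored word extends.
Those words: "AAGCCAA", "AAGCCTT", "GAT", "GCTCTCAC", "GCTCTCAGC", "GCTGAGCACGT", "GCTGAGCAT", "GCTGAGTGGCC", "GCTGAGTGGTC", "GGACATTCA", "GTCATAACAATG", "GTCATATA", "TA", "TGA", "TGTGGT"
Leaf count: 15

15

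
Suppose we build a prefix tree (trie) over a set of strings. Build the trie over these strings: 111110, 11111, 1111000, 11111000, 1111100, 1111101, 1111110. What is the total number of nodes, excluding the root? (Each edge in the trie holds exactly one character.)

14

Trie structure (* marks end of a word):
(root)
└─ 1
   └─ 1
      └─ 1
         └─ 1
            ├─ 0
            │  └─ 0
            │     └─ 0 *
            └─ 1 *
               ├─ 0 *
               │  ├─ 0 *
               │  │  └─ 0 *
               │  └─ 1 *
               └─ 1
                  └─ 0 *
Counting every labelled node above: 14.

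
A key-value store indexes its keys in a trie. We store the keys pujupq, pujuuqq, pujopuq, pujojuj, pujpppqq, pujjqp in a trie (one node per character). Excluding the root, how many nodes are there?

24

Count nodes per top-level branch (shared prefixes stored once):
  'p'-branch (pujjqp, pujojuj, pujopuq, pujpppqq, pujupq, pujuuqq): 24 nodes
Sum: 24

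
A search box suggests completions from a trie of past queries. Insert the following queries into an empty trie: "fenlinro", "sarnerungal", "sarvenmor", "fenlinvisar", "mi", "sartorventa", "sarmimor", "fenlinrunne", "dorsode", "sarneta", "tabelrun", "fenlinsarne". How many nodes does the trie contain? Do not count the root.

71

Trace insertions, counting only characters that open a new branch:
  "fenlinro" → 8 new (f, e, n, l, i, n, r, o)
  "sarnerungal" → 11 new (s, a, r, n, e, r, u, n, g, a, l)
  "sarvenmor" → prefix "sar" already present; 6 new (v, e, n, m, o, r)
  "fenlinvisar" → prefix "fenlin" already present; 5 new (v, i, s, a, r)
  "mi" → 2 new (m, i)
  "sartorventa" → prefix "sar" already present; 8 new (t, o, r, v, e, n, t, a)
  "sarmimor" → prefix "sar" already present; 5 new (m, i, m, o, r)
  "fenlinrunne" → prefix "fenlinr" already present; 4 new (u, n, n, e)
  "dorsode" → 7 new (d, o, r, s, o, d, e)
  "sarneta" → prefix "sarne" already present; 2 new (t, a)
  "tabelrun" → 8 new (t, a, b, e, l, r, u, n)
  "fenlinsarne" → prefix "fenlin" already present; 5 new (s, a, r, n, e)
Total nodes = 8 + 11 + 6 + 5 + 2 + 8 + 5 + 4 + 7 + 2 + 8 + 5 = 71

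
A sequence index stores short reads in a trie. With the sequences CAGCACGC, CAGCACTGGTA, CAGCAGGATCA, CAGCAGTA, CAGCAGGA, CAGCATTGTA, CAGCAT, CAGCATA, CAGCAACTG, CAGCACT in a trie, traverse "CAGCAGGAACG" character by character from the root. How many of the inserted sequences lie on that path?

Walk "CAGCAGGAACG" from the root; an end-of-word marker is hit whenever a stored word is a prefix of "CAGCAGGAACG".
Prefixes of the query that are stored words: "CAGCAGGA"
Count: 1

1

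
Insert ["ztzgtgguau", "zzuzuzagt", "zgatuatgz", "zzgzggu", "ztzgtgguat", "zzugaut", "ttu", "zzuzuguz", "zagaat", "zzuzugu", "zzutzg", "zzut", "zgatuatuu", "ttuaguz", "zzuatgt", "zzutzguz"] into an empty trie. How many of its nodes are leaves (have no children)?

12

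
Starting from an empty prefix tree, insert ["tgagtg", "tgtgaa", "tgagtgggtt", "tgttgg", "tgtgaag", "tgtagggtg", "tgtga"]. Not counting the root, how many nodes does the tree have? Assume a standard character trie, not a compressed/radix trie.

Count nodes per top-level branch (shared prefixes stored once):
  't'-branch (tgagtg, tgagtgggtt, tgtagggtg, tgtga, tgtgaa, tgtgaag, tgttgg): 24 nodes
Sum: 24

24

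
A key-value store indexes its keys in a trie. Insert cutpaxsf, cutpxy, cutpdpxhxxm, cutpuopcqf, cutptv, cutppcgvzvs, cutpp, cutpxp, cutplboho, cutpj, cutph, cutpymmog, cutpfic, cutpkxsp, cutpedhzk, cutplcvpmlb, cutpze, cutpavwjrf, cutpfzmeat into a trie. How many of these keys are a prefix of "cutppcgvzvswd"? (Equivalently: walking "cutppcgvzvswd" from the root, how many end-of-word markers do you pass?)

2

Traverse "cutppcgvzvswd" character by character; count nodes along the way that are marked as word ends.
Prefixes of the query that are stored words: "cutpp", "cutppcgvzvs"
Count: 2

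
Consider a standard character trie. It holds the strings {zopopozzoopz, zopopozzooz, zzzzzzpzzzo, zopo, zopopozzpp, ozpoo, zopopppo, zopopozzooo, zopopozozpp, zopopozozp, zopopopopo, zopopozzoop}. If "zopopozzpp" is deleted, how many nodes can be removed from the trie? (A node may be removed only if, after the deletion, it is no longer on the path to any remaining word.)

2

A node on "zopopozzpp"'s path can go only if nothing else ends at it or branches off below it.
The suffix "pp" (2 nodes) is used only by "zopopozzpp"; the node for "zopopozz" still has the child "o", so pruning stops there.
Nodes removed: 2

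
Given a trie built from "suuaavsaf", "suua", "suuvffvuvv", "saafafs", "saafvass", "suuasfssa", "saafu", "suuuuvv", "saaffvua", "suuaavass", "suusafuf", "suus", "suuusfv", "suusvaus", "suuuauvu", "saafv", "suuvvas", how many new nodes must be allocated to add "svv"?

2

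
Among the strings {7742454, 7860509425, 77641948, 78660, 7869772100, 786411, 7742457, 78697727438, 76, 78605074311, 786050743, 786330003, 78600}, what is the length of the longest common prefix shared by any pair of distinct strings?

Look for the deepest trie node that still has at least two words in its subtree.
e.g. "786050743" and "78605074311" share the prefix "786050743" of length 9; no pair shares a longer one.
Longest shared-prefix length: 9

9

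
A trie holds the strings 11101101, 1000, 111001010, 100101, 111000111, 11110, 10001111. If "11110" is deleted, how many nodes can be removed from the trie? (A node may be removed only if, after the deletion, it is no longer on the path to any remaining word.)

Walk "11110" from the leaf back toward the root, removing each node that no remaining word uses.
The suffix "10" (2 nodes) is used only by "11110"; the node for "111" still has the child "0", so pruning stops there.
Nodes removed: 2

2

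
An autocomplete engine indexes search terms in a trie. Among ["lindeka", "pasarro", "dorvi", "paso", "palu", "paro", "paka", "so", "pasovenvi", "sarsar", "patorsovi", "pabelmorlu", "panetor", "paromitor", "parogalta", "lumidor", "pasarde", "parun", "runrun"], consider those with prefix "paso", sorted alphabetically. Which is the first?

Filter for "paso…" and sort: "paso", "pasovenvi"
Position 1: paso

paso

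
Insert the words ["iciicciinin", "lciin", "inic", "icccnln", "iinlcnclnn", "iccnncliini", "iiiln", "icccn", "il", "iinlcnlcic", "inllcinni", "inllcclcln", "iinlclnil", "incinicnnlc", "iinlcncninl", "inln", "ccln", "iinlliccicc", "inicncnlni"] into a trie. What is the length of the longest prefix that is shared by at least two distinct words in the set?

7

Equivalently: take the maximum, over all pairs, of their longest common prefix length.
"iinlcnclnn" and "iinlcncninl" agree on "iinlcnc" (7 characters) before diverging; nothing deeper is shared.
Longest shared-prefix length: 7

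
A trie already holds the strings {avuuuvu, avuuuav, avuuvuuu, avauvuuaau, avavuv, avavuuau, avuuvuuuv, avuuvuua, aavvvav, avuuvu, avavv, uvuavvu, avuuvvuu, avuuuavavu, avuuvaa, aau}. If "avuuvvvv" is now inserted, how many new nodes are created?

The longest prefix of "avuuvvvv" already in the trie is "avuuvv" (length 6).
So 8 − 6 = 2 new nodes.

2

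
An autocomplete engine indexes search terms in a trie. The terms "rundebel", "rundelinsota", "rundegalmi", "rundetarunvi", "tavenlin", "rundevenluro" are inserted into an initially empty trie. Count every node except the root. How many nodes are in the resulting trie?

Insert word by word; a character creates a node only if that edge doesn't already exist:
  "rundebel" → 8 new (r, u, n, d, e, b, e, l)
  "rundelinsota" → prefix "runde" already present; 7 new (l, i, n, s, o, t, a)
  "rundegalmi" → prefix "runde" already present; 5 new (g, a, l, m, i)
  "rundetarunvi" → prefix "runde" already present; 7 new (t, a, r, u, n, v, i)
  "tavenlin" → 8 new (t, a, v, e, n, l, i, n)
  "rundevenluro" → prefix "runde" already present; 7 new (v, e, n, l, u, r, o)
Total nodes = 8 + 7 + 5 + 7 + 8 + 7 = 42

42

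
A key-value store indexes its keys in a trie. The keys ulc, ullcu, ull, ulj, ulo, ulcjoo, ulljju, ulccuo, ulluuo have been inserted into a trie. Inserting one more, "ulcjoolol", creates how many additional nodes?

3

Walking "ulcjoolol" from the root, the first 6 characters ("ulcjoo") follow existing edges; "l" is the first miss.
New nodes needed: |"ulcjoolol"| − 6 = 9 − 6 = 3.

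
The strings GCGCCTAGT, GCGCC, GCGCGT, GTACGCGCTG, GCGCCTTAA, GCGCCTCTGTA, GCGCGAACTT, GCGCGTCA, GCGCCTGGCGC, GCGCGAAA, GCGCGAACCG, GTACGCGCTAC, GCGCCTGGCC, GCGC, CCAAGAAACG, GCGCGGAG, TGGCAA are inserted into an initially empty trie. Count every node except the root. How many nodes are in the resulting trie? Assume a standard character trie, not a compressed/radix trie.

Trace insertions, counting only characters that open a new branch:
  "GCGCCTAGT" → 9 new (G, C, G, C, C, T, A, G, T)
  "GCGCC" → prefix "GCGCC" already present; 0 new (none)
  "GCGCGT" → prefix "GCGC" already present; 2 new (G, T)
  "GTACGCGCTG" → prefix "G" already present; 9 new (T, A, C, G, C, G, C, T, G)
  "GCGCCTTAA" → prefix "GCGCCT" already present; 3 new (T, A, A)
  "GCGCCTCTGTA" → prefix "GCGCCT" already present; 5 new (C, T, G, T, A)
  "GCGCGAACTT" → prefix "GCGCG" already present; 5 new (A, A, C, T, T)
  "GCGCGTCA" → prefix "GCGCGT" already present; 2 new (C, A)
  "GCGCCTGGCGC" → prefix "GCGCCT" already present; 5 new (G, G, C, G, C)
  "GCGCGAAA" → prefix "GCGCGAA" already present; 1 new (A)
  "GCGCGAACCG" → prefix "GCGCGAAC" already present; 2 new (C, G)
  "GTACGCGCTAC" → prefix "GTACGCGCT" already present; 2 new (A, C)
  "GCGCCTGGCC" → prefix "GCGCCTGGC" already present; 1 new (C)
  "GCGC" → prefix "GCGC" already present; 0 new (none)
  "CCAAGAAACG" → 10 new (C, C, A, A, G, A, A, A, C, G)
  "GCGCGGAG" → prefix "GCGCG" already present; 3 new (G, A, G)
  "TGGCAA" → 6 new (T, G, G, C, A, A)
Total nodes = 9 + 0 + 2 + 9 + 3 + 5 + 5 + 2 + 5 + 1 + 2 + 2 + 1 + 0 + 10 + 3 + 6 = 65

65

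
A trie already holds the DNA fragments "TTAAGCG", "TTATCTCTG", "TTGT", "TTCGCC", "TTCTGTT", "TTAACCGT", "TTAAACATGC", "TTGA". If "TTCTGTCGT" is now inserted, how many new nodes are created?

3

The longest prefix of "TTCTGTCGT" already in the trie is "TTCTGT" (length 6).
So 9 − 6 = 3 new nodes.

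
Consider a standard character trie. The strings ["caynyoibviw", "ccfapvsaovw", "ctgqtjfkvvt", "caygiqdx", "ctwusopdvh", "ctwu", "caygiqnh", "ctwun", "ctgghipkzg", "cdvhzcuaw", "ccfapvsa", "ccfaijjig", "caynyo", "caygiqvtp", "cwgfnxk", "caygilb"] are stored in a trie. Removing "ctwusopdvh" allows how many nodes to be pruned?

6

Walk "ctwusopdvh" from the leaf back toward the root, removing each node that no remaining word uses.
The suffix "sopdvh" (6 nodes) is used only by "ctwusopdvh"; the node for "ctwu" still has the child "n", so pruning stops there.
Nodes removed: 6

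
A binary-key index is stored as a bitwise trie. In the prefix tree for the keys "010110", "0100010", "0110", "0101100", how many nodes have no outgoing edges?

3

A leaf is a node with no children — equivalently, the end of a word that is not a proper prefix of any other stored word.
Those words: "0100010", "0101100", "0110"
Leaf count: 3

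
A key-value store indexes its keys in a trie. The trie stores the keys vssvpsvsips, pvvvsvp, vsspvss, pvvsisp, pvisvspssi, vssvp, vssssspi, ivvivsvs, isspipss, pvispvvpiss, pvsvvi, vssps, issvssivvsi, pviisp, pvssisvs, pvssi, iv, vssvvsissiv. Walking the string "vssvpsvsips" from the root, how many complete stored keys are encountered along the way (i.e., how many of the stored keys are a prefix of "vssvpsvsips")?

Walk "vssvpsvsips" from the root; an end-of-word marker is hit whenever a stored word is a prefix of "vssvpsvsips".
Prefixes of the query that are stored words: "vssvp", "vssvpsvsips"
Count: 2

2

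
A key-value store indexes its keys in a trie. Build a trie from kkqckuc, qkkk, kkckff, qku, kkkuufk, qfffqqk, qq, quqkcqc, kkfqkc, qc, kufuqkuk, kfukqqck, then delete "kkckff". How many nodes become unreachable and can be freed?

4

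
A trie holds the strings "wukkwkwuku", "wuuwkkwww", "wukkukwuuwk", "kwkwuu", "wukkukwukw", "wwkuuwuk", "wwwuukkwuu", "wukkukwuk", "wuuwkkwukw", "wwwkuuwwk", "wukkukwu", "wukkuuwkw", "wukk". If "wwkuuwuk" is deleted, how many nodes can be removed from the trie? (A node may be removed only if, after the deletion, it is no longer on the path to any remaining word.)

After clearing the end-marker at "wwkuuwuk", prune upward until reaching a node still needed by another word.
The suffix "kuuwuk" (6 nodes) is used only by "wwkuuwuk"; the node for "ww" still has the child "w", so pruning stops there.
Nodes removed: 6

6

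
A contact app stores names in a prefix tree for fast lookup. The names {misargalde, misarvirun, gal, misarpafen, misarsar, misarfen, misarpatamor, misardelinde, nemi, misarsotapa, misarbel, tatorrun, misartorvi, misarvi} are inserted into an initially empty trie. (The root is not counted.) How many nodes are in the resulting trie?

66

Count nodes per top-level branch (shared prefixes stored once):
  'g'-branch (gal): 3 nodes
  'm'-branch (misarbel, misardelinde, misarfen, misargalde, misarpafen, misarpatamor, misarsar, misarsotapa, misartorvi, misarvi, misarvirun): 51 nodes
  'n'-branch (nemi): 4 nodes
  't'-branch (tatorrun): 8 nodes
Sum: 66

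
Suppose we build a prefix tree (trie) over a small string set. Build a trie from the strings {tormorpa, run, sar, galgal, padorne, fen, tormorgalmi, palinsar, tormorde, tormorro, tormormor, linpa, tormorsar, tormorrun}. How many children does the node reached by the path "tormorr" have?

2

Follow the path "tormorr" to its node, then look at its outgoing edges.
Distinct next characters after "tormorr": o, u.
That node has 2 child edges.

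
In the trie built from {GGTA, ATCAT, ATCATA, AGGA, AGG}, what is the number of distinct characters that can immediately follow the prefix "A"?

2

Walk "A" from the root, arriving at one node.
Distinct next characters after "A": G, T.
That node has 2 child edges.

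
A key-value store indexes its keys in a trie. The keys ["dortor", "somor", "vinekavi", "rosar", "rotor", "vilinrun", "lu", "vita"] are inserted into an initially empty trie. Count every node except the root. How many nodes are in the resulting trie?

37

Trace insertions, counting only characters that open a new branch:
  "dortor" → 6 new (d, o, r, t, o, r)
  "somor" → 5 new (s, o, m, o, r)
  "vinekavi" → 8 new (v, i, n, e, k, a, v, i)
  "rosar" → 5 new (r, o, s, a, r)
  "rotor" → prefix "ro" already present; 3 new (t, o, r)
  "vilinrun" → prefix "vi" already present; 6 new (l, i, n, r, u, n)
  "lu" → 2 new (l, u)
  "vita" → prefix "vi" already present; 2 new (t, a)
Total nodes = 6 + 5 + 8 + 5 + 3 + 6 + 2 + 2 = 37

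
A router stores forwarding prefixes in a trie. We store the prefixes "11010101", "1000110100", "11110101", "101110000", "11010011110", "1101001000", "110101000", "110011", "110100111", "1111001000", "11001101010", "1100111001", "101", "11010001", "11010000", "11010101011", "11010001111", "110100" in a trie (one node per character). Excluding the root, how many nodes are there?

67

Insert word by word; a character creates a node only if that edge doesn't already exist:
  "11010101" → 8 new (1, 1, 0, 1, 0, 1, 0, 1)
  "1000110100" → prefix "1" already present; 9 new (0, 0, 0, 1, 1, 0, 1, 0, 0)
  "11110101" → prefix "11" already present; 6 new (1, 1, 0, 1, 0, 1)
  "101110000" → prefix "10" already present; 7 new (1, 1, 1, 0, 0, 0, 0)
  "11010011110" → prefix "11010" already present; 6 new (0, 1, 1, 1, 1, 0)
  "1101001000" → prefix "1101001" already present; 3 new (0, 0, 0)
  "110101000" → prefix "1101010" already present; 2 new (0, 0)
  "110011" → prefix "110" already present; 3 new (0, 1, 1)
  "110100111" → prefix "110100111" already present; 0 new (none)
  "1111001000" → prefix "11110" already present; 5 new (0, 1, 0, 0, 0)
  "11001101010" → prefix "110011" already present; 5 new (0, 1, 0, 1, 0)
  "1100111001" → prefix "110011" already present; 4 new (1, 0, 0, 1)
  "101" → prefix "101" already present; 0 new (none)
  "11010001" → prefix "110100" already present; 2 new (0, 1)
  "11010000" → prefix "1101000" already present; 1 new (0)
  "11010101011" → prefix "11010101" already present; 3 new (0, 1, 1)
  "11010001111" → prefix "11010001" already present; 3 new (1, 1, 1)
  "110100" → prefix "110100" already present; 0 new (none)
Total nodes = 8 + 9 + 6 + 7 + 6 + 3 + 2 + 3 + 0 + 5 + 5 + 4 + 0 + 2 + 1 + 3 + 3 + 0 = 67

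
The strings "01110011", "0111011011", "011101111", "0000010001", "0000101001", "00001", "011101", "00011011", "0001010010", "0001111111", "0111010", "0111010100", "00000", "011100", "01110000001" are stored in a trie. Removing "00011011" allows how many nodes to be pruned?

After clearing the end-marker at "00011011", prune upward until reaching a node still needed by another word.
The suffix "011" (3 nodes) is used only by "00011011"; the node for "00011" still has the child "1", so pruning stops there.
Nodes removed: 3

3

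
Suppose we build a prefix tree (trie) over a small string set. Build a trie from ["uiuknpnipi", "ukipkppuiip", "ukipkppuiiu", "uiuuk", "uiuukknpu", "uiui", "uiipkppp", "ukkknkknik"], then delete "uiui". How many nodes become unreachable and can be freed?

1

After clearing the end-marker at "uiui", prune upward until reaching a node still needed by another word.
The suffix "i" (1 node) is used only by "uiui"; the node for "uiu" still has the child "k", so pruning stops there.
Nodes removed: 1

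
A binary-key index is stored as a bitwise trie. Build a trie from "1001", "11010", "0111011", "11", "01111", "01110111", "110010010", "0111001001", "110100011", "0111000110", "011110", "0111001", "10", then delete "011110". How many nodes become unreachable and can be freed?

After clearing the end-marker at "011110", prune upward until reaching a node still needed by another word.
The suffix "0" (1 node) is used only by "011110"; "01111" is itself a stored word, so pruning stops there.
Nodes removed: 1

1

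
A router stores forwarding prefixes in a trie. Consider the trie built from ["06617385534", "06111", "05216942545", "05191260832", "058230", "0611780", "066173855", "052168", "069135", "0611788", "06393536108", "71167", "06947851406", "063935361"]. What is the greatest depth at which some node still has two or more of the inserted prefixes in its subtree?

Look for the deepest trie node that still has at least two words in its subtree.
"063935361" and "06393536108" agree on "063935361" (9 characters) before diverging; nothing deeper is shared.
Longest shared-prefix length: 9

9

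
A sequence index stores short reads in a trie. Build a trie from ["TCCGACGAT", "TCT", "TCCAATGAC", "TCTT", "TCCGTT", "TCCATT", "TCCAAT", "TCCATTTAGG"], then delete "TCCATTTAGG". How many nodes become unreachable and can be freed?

4

A node on "TCCATTTAGG"'s path can go only if nothing else ends at it or branches off below it.
The suffix "TAGG" (4 nodes) is used only by "TCCATTTAGG"; "TCCATT" is itself a stored word, so pruning stops there.
Nodes removed: 4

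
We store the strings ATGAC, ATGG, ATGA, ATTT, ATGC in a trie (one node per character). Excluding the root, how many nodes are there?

9

Trace insertions, counting only characters that open a new branch:
  "ATGAC" → 5 new (A, T, G, A, C)
  "ATGG" → prefix "ATG" already present; 1 new (G)
  "ATGA" → prefix "ATGA" already present; 0 new (none)
  "ATTT" → prefix "AT" already present; 2 new (T, T)
  "ATGC" → prefix "ATG" already present; 1 new (C)
Total nodes = 5 + 1 + 0 + 2 + 1 = 9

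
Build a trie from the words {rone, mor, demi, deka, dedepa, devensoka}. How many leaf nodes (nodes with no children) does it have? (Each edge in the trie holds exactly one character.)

6

Leaves are exactly the stored words that no other stored word extends.
Those words: "dedepa", "deka", "demi", "devensoka", "mor", "rone"
Leaf count: 6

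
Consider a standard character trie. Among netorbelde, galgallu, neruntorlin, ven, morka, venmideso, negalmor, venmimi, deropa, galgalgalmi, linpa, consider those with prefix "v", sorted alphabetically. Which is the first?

DFS of the "v" subtree visits, in order: "ven", "venmideso", "venmimi"
Position 1: ven

ven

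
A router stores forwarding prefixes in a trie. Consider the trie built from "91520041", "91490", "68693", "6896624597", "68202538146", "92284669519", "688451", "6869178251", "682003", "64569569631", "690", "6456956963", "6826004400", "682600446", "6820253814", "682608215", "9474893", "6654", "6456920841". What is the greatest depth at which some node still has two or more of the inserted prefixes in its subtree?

10

Equivalently: take the maximum, over all pairs, of their longest common prefix length.
e.g. "6456956963" and "64569569631" share the prefix "6456956963" of length 10; no pair shares a longer one.
Longest shared-prefix length: 10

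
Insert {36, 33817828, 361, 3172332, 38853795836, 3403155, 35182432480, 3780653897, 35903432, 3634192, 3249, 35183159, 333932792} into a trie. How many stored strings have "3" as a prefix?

13

Walk to "3"; the words in its subtree are exactly those with that prefix.
Matches: "3172332", "3249", "333932792", "33817828", "3403155", "35182432480", "35183159", "35903432", "36", "361", "3634192", "3780653897", "38853795836"
Count: 13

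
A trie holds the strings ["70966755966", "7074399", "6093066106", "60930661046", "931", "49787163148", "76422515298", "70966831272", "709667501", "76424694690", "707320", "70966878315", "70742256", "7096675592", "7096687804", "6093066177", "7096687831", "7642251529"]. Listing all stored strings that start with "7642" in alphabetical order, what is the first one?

7642251529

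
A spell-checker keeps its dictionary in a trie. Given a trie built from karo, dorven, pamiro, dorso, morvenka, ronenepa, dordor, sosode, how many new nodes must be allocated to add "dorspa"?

2

"dors" is already a path in the trie; the remaining "pa" must be added.
Each of the 2 remaining characters creates one node.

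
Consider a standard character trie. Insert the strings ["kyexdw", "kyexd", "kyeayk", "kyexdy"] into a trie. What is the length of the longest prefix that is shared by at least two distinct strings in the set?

5

Look for the deepest trie node that still has at least two words in its subtree.
e.g. "kyexd" and "kyexdw" share the prefix "kyexd" of length 5; no pair shares a longer one.
Longest shared-prefix length: 5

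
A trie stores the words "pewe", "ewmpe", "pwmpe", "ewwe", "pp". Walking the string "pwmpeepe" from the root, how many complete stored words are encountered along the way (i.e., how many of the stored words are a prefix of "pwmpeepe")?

Traverse "pwmpeepe" character by character; count nodes along the way that are marked as word ends.
Prefixes of the query that are stored words: "pwmpe"
Count: 1

1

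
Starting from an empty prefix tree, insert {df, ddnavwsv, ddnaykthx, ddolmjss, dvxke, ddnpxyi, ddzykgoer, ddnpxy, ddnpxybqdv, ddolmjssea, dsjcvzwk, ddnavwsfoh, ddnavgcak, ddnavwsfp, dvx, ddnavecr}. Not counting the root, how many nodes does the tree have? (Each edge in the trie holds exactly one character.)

59

Trace insertions, counting only characters that open a new branch:
  "df" → 2 new (d, f)
  "ddnavwsv" → prefix "d" already present; 7 new (d, n, a, v, w, s, v)
  "ddnaykthx" → prefix "ddna" already present; 5 new (y, k, t, h, x)
  "ddolmjss" → prefix "dd" already present; 6 new (o, l, m, j, s, s)
  "dvxke" → prefix "d" already present; 4 new (v, x, k, e)
  "ddnpxyi" → prefix "ddn" already present; 4 new (p, x, y, i)
  "ddzykgoer" → prefix "dd" already present; 7 new (z, y, k, g, o, e, r)
  "ddnpxy" → prefix "ddnpxy" already present; 0 new (none)
  "ddnpxybqdv" → prefix "ddnpxy" already present; 4 new (b, q, d, v)
  "ddolmjssea" → prefix "ddolmjss" already present; 2 new (e, a)
  "dsjcvzwk" → prefix "d" already present; 7 new (s, j, c, v, z, w, k)
  "ddnavwsfoh" → prefix "ddnavws" already present; 3 new (f, o, h)
  "ddnavgcak" → prefix "ddnav" already present; 4 new (g, c, a, k)
  "ddnavwsfp" → prefix "ddnavwsf" already present; 1 new (p)
  "dvx" → prefix "dvx" already present; 0 new (none)
  "ddnavecr" → prefix "ddnav" already present; 3 new (e, c, r)
Total nodes = 2 + 7 + 5 + 6 + 4 + 4 + 7 + 0 + 4 + 2 + 7 + 3 + 4 + 1 + 0 + 3 = 59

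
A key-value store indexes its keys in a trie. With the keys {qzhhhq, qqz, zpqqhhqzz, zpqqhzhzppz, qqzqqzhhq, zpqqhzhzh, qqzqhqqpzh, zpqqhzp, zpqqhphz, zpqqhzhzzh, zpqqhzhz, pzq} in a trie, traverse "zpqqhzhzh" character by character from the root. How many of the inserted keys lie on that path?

Traverse "zpqqhzhzh" character by character; count nodes along the way that are marked as word ends.
Prefixes of the query that are stored words: "zpqqhzhz", "zpqqhzhzh"
Count: 2

2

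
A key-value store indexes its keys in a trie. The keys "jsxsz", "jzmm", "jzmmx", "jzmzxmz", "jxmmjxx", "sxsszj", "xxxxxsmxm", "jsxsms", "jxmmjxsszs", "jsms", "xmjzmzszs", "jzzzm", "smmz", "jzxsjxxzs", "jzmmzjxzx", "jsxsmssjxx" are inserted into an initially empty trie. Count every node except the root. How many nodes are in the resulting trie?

72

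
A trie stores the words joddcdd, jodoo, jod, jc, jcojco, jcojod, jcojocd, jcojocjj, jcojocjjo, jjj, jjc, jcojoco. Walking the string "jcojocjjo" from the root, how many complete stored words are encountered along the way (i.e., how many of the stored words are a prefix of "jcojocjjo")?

Walk "jcojocjjo" from the root; an end-of-word marker is hit whenever a stored word is a prefix of "jcojocjjo".
Prefixes of the query that are stored words: "jc", "jcojocjj", "jcojocjjo"
Count: 3

3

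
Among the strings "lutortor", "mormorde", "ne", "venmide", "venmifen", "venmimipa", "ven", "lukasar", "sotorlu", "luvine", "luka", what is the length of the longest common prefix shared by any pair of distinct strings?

5

The deepest shared node is where two words last agree before diverging.
e.g. "venmide" and "venmifen" share the prefix "venmi" of length 5; no pair shares a longer one.
Longest shared-prefix length: 5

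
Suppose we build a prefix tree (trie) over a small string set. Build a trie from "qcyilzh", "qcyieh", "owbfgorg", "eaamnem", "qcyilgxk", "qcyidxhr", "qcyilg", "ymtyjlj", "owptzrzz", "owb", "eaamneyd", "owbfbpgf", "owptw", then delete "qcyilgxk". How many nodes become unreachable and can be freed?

After clearing the end-marker at "qcyilgxk", prune upward until reaching a node still needed by another word.
The suffix "xk" (2 nodes) is used only by "qcyilgxk"; "qcyilg" is itself a stored word, so pruning stops there.
Nodes removed: 2

2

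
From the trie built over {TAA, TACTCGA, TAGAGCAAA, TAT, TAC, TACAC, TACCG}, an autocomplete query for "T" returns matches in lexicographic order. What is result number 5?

TACTCGA

Filter for "T…" and sort: "TAA", "TAC", "TACAC", "TACCG", "TACTCGA", "TAGAGCAAA", "TAT"
The 5th is TACTCGA.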